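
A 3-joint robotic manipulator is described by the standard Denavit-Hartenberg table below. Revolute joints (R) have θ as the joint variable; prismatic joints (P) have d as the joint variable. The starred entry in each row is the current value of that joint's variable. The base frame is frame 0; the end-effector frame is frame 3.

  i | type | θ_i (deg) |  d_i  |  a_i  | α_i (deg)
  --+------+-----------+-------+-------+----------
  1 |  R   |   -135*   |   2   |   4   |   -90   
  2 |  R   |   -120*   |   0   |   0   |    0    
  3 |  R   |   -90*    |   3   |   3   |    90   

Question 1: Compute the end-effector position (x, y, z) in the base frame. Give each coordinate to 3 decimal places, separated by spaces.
1.130 -3.113 0.500

after link 1: o_1 = (-2.8284, -2.8284, 2.0000)
after link 2: o_2 = (-2.8284, -2.8284, 2.0000)
after link 3: o_3 = (1.1300, -3.1126, 0.5000)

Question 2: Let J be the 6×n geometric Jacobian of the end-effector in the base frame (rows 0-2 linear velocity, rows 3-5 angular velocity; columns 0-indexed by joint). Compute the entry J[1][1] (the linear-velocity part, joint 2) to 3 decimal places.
axis z_1 = (0.7071,-0.7071,0.0000); lever o_n−o_1 = (3.9584,-0.2842,-1.5000)
cross product → J_v[:, 1] = (1.0607,1.0607,2.5981)
J_ω[:, 1] = z_1
entry J[1][1] = 1.0607

1.061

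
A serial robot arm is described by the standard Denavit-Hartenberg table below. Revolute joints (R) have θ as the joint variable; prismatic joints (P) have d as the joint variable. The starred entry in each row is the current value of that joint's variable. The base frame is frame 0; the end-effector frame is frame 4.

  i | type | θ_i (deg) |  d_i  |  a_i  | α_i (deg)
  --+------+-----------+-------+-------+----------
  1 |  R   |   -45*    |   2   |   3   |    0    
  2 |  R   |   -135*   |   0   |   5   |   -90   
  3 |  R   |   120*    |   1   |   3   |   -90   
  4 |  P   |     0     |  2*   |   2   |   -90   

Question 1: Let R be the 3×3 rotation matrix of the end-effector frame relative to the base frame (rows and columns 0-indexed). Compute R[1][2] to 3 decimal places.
1.000

End-effector z-axis (col 2 of R) = (-0.0000,1.0000,-0.0000)
R[1][2] = 1.0000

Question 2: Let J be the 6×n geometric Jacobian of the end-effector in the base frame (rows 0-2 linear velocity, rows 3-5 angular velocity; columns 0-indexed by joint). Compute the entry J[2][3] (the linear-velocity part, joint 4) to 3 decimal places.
prismatic axis z_3 = (0.8660,0.0000,0.5000)
J_v[:, 3] = z_3; J_ω[:, 3] = (0,0,0)
entry J[2][3] = 0.5000

0.500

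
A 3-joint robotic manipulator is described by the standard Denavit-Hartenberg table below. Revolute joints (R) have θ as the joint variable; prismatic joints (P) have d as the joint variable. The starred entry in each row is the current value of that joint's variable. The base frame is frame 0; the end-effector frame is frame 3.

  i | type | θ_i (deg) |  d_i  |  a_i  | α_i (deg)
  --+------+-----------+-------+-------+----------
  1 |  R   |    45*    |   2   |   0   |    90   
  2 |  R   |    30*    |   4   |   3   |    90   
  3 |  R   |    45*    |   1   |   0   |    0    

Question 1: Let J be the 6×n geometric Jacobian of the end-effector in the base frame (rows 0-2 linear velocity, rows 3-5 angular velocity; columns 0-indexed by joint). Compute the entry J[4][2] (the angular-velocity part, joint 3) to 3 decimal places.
axis z_2 = (0.3536,0.3536,-0.8660); lever o_n−o_2 = (0.3536,0.3536,-0.8660)
cross product → J_v[:, 2] = (0.0000,-0.0000,-0.0000)
J_ω[:, 2] = z_2
entry J[4][2] = 0.3536

0.354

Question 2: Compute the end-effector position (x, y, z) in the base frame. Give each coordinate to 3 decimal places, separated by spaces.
after link 1: o_1 = (0.0000, 0.0000, 2.0000)
after link 2: o_2 = (4.6655, -0.9913, 3.5000)
after link 3: o_3 = (5.0191, -0.6378, 2.6340)

5.019 -0.638 2.634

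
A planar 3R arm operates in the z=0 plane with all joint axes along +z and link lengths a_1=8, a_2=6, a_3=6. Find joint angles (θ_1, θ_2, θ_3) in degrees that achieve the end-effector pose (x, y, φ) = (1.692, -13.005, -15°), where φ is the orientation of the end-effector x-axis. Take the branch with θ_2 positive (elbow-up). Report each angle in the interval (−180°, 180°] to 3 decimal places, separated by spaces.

-135.002 60.007 59.994

wrist centre = target − a_3·(cos φ, sin φ) = (-4.1036, -11.4521)
cos θ_2 = (147.9894−8²−6²)/(2·8·6) = 0.4999; θ_2 = 60.0073° (elbow-up)
β = atan2(-11.4521,-4.1036) = -109.7138°; ψ = atan2(5.1965,10.9993) = 25.2879°
θ_1 = β − ψ = -135.0018°
θ_3 = φ − θ_1 − θ_2 = 59.9945° (wrapped to (-180°,180°])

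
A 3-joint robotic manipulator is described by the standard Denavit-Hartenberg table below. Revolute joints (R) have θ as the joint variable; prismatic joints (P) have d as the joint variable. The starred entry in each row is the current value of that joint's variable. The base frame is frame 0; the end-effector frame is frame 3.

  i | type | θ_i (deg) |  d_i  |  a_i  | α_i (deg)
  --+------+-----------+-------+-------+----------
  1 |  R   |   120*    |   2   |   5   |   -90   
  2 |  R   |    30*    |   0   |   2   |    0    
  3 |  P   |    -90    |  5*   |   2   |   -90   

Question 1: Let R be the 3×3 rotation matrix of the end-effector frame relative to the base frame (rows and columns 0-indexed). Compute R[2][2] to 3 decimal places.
End-effector z-axis (col 2 of R) = (-0.4330,0.7500,-0.5000)
R[2][2] = -0.5000

-0.500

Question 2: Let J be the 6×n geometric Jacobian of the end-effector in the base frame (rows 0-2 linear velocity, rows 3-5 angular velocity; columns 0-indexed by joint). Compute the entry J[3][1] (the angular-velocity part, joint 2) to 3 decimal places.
-0.866

axis z_1 = (-0.8660,-0.5000,0.0000); lever o_n−o_1 = (-5.6962,-0.1340,0.7321)
cross product → J_v[:, 1] = (-0.3660,0.6340,-2.7321)
J_ω[:, 1] = z_1
entry J[3][1] = -0.8660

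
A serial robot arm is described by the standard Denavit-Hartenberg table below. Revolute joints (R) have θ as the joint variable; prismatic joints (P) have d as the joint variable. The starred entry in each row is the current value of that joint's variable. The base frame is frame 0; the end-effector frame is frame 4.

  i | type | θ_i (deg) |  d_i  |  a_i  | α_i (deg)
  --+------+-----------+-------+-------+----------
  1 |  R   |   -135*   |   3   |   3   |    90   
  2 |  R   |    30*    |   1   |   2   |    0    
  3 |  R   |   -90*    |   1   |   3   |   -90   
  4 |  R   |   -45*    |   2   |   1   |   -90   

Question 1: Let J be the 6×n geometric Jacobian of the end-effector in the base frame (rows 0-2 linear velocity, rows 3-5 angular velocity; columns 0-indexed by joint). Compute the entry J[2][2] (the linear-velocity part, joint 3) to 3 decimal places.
axis z_2 = (-0.7071,0.7071,0.0000); lever o_n−o_2 = (-3.7425,-1.3283,-2.2104)
cross product → J_v[:, 2] = (-1.5630,-1.5630,3.5856)
J_ω[:, 2] = z_2
entry J[2][2] = 3.5856

3.586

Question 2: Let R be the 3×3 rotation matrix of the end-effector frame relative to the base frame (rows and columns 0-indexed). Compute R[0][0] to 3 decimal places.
-0.750

End-effector x-axis (col 0 of R) = (-0.7500,0.2500,-0.6124)
R[0][0] = -0.7500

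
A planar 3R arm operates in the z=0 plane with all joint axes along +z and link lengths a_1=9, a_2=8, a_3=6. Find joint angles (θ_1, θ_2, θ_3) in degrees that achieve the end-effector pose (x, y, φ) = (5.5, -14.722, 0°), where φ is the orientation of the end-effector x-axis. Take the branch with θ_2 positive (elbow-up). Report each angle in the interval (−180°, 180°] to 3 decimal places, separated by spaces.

-120.003 60.006 59.997

wrist centre = target − a_3·(cos φ, sin φ) = (-0.5000, -14.7220)
cos θ_2 = (216.9873−9²−8²)/(2·9·8) = 0.4999; θ_2 = 60.0058° (elbow-up)
β = atan2(-14.7220,-0.5000) = -91.9452°; ψ = atan2(6.9286,12.9993) = 28.0576°
θ_1 = β − ψ = -120.0027°
θ_3 = φ − θ_1 − θ_2 = 59.9969° (wrapped to (-180°,180°])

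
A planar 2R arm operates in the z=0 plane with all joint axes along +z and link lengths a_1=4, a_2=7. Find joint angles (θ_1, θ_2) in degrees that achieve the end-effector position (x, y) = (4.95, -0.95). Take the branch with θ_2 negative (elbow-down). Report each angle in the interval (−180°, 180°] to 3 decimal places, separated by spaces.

cos θ_2 = (25.4050−4²−7²)/(2·4·7) = -0.7071; θ_2 = -134.9957° (elbow-down)
β = atan2(-0.9500,4.9500) = -10.8641°; ψ = atan2(-4.9501,-0.9494) = -100.8568°
θ_1 = β − ψ = 89.9928°

89.993 -134.996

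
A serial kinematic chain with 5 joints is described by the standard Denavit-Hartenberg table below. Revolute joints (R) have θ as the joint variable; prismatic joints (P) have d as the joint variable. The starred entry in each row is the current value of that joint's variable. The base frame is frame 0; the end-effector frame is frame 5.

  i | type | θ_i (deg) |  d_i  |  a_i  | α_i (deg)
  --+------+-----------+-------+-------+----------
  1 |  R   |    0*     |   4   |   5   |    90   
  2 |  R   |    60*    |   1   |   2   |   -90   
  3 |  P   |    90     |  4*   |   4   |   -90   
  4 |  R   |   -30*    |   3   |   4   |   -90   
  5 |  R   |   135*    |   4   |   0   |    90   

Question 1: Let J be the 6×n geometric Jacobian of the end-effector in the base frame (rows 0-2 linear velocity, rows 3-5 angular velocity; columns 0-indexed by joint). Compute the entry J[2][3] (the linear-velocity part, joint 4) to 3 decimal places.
-2.732

axis z_3 = (-0.5000,0.0000,-0.8660); lever o_n−o_3 = (-0.2321,5.4641,-3.3301)
cross product → J_v[:, 3] = (4.7321,-1.4641,-2.7321)
J_ω[:, 3] = z_3
entry J[2][3] = -2.7321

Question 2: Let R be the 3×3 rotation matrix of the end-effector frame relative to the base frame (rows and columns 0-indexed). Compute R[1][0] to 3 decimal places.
-0.612

End-effector x-axis (col 0 of R) = (0.6597,-0.6124,0.4356)
R[1][0] = -0.6124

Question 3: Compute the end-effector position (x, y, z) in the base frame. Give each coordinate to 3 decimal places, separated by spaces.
after link 1: o_1 = (5.0000, 0.0000, 4.0000)
after link 2: o_2 = (6.0000, -1.0000, 5.7321)
after link 3: o_3 = (2.5359, 3.0000, 7.7321)
after link 4: o_4 = (-0.6962, 6.4641, 6.1340)
after link 5: o_5 = (2.3038, 8.4641, 4.4019)

2.304 8.464 4.402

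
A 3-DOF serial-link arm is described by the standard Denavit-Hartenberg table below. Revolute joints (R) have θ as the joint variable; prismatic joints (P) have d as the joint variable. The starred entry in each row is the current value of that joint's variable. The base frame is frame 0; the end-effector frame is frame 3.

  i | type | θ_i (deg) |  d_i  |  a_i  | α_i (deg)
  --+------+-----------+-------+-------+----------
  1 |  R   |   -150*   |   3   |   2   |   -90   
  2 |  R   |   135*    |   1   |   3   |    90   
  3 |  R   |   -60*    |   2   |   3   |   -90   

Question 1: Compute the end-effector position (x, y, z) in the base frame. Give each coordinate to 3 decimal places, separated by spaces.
-1.000 1.268 -1.596

after link 1: o_1 = (-1.7321, -1.0000, 3.0000)
after link 2: o_2 = (0.6051, -0.8054, 0.8787)
after link 3: o_3 = (-1.0002, 1.2679, -1.5962)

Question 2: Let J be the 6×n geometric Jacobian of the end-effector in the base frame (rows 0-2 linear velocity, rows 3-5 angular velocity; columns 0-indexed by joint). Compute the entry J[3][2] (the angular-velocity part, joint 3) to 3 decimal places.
axis z_2 = (-0.6124,-0.3536,-0.7071); lever o_n−o_2 = (-1.6052,2.0732,-2.4749)
cross product → J_v[:, 2] = (2.3410,-0.3805,-1.8371)
J_ω[:, 2] = z_2
entry J[3][2] = -0.6124

-0.612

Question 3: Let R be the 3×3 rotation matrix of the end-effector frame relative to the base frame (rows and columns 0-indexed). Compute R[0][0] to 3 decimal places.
-0.127

End-effector x-axis (col 0 of R) = (-0.1268,0.9268,-0.3536)
R[0][0] = -0.1268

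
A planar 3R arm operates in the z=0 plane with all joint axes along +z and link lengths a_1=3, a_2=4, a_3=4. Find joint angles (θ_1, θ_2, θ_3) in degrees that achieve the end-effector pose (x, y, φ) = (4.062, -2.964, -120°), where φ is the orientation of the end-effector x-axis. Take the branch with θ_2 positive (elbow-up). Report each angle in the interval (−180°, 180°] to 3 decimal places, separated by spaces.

wrist centre = target − a_3·(cos φ, sin φ) = (6.0620, 0.5001)
cos θ_2 = (36.9979−3²−4²)/(2·3·4) = 0.4999; θ_2 = 60.0057° (elbow-up)
β = atan2(0.5001,6.0620) = 4.7161°; ψ = atan2(3.4643,4.9997) = 34.7184°
θ_1 = β − ψ = -30.0023°
θ_3 = φ − θ_1 − θ_2 = -150.0034° (wrapped to (-180°,180°])

-30.002 60.006 -150.003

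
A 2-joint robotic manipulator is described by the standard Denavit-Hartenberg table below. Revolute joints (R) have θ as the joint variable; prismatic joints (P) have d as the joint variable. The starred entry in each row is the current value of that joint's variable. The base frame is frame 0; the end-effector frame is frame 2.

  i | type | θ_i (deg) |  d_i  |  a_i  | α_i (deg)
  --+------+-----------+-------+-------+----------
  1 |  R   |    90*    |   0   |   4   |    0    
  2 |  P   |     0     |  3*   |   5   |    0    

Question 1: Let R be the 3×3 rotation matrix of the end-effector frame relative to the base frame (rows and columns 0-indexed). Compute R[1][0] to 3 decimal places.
1.000

End-effector x-axis (col 0 of R) = (0.0000,1.0000,0.0000)
R[1][0] = 1.0000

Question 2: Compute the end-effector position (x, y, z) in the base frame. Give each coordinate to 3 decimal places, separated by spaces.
after link 1: o_1 = (0.0000, 4.0000, 0.0000)
after link 2: o_2 = (0.0000, 9.0000, 3.0000)

0.000 9.000 3.000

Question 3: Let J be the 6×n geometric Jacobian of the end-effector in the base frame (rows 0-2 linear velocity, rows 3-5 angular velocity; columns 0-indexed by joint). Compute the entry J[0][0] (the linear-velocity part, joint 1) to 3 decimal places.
axis z_0 = ẑ; lever o_n−o_0 = (0.0000,9.0000,3.0000)
cross product → J_v[:, 0] = (-9.0000,0.0000,0.0000)
J_ω[:, 0] = z_0
entry J[0][0] = -9.0000

-9.000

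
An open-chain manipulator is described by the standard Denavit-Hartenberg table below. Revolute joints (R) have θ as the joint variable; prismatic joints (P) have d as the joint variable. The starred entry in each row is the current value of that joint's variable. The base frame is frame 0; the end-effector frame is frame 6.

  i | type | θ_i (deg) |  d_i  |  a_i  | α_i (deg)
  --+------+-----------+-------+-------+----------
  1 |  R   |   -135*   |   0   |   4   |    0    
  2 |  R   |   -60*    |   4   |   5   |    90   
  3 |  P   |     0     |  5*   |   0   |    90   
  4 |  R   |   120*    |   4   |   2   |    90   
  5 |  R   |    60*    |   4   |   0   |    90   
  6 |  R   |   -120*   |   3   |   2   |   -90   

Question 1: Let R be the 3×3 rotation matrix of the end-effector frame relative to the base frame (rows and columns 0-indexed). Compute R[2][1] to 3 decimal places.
End-effector y-axis (col 1 of R) = (-0.6124,-0.6124,-0.5000)
R[2][1] = -0.5000

-0.500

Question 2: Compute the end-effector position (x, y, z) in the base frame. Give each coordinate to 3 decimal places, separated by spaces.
after link 1: o_1 = (-2.8284, -2.8284, 0.0000)
after link 2: o_2 = (-7.6581, -1.5343, 4.0000)
after link 3: o_3 = (-6.3640, 3.2953, 4.0000)
after link 4: o_4 = (-4.9497, 4.7095, 0.0000)
after link 5: o_5 = (-7.7782, 7.5379, 0.0000)
after link 6: o_6 = (-5.0699, 7.7968, 2.3660)

-5.070 7.797 2.366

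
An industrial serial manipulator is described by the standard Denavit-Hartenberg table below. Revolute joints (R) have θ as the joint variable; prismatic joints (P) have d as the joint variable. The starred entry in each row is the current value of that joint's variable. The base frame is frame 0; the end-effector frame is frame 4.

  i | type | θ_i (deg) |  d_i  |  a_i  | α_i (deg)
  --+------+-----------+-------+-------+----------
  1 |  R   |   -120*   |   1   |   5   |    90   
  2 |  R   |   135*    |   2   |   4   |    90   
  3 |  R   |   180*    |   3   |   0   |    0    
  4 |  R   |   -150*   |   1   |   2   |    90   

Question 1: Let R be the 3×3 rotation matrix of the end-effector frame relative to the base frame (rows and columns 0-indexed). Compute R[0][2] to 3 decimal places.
0.927

End-effector z-axis (col 2 of R) = (0.9268,-0.1268,0.3536)
R[0][2] = 0.9268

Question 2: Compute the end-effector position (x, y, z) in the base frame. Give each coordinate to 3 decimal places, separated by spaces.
-4.486 -1.769 7.882

after link 1: o_1 = (-2.5000, -4.3301, 1.0000)
after link 2: o_2 = (-2.8178, -0.8806, 3.8284)
after link 3: o_3 = (-3.8785, -2.7178, 5.9497)
after link 4: o_4 = (-4.4857, -1.7695, 7.8816)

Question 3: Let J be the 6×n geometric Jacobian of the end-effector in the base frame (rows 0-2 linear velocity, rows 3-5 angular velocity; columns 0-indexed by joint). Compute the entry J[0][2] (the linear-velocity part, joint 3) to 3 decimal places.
axis z_2 = (-0.3536,-0.6124,0.7071); lever o_n−o_2 = (-1.6679,-0.8888,4.0532)
cross product → J_v[:, 2] = (-1.8536,0.2537,-0.7071)
J_ω[:, 2] = z_2
entry J[0][2] = -1.8536

-1.854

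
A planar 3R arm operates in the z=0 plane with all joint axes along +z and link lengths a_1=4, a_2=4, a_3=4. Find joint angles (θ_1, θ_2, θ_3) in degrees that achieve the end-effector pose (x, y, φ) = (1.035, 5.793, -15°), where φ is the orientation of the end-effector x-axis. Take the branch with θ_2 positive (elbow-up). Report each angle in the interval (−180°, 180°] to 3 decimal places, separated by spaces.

wrist centre = target − a_3·(cos φ, sin φ) = (-2.8287, 6.8283)
cos θ_2 = (54.6269−4²−4²)/(2·4·4) = 0.7071; θ_2 = 45.0013° (elbow-up)
β = atan2(6.8283,-2.8287) = 112.5024°; ψ = atan2(2.8285,6.8284) = 22.5006°
θ_1 = β − ψ = 90.0018°
θ_3 = φ − θ_1 − θ_2 = -150.0031° (wrapped to (-180°,180°])

90.002 45.001 -150.003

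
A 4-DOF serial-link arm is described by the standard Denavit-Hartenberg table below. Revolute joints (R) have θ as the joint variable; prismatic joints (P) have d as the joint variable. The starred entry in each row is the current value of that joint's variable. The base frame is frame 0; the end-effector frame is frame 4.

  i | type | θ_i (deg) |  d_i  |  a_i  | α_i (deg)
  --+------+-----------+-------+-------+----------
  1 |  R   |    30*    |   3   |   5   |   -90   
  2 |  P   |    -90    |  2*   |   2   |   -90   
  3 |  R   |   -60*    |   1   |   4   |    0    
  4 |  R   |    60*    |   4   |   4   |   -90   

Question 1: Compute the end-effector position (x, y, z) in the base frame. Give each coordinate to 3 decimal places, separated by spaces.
after link 1: o_1 = (4.3301, 2.5000, 3.0000)
after link 2: o_2 = (3.3301, 4.2321, 5.0000)
after link 3: o_3 = (2.4641, 7.7321, 7.0000)
after link 4: o_4 = (5.9282, 9.7321, 11.0000)

5.928 9.732 11.000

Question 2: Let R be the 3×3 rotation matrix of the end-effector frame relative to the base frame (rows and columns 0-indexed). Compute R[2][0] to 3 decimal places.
End-effector x-axis (col 0 of R) = (0.0000,0.0000,1.0000)
R[2][0] = 1.0000

1.000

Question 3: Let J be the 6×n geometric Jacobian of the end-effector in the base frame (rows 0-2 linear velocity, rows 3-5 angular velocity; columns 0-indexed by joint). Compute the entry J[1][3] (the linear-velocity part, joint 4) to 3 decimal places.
-3.464

axis z_3 = (0.8660,0.5000,-0.0000); lever o_n−o_3 = (3.4641,2.0000,4.0000)
cross product → J_v[:, 3] = (2.0000,-3.4641,0.0000)
J_ω[:, 3] = z_3
entry J[1][3] = -3.4641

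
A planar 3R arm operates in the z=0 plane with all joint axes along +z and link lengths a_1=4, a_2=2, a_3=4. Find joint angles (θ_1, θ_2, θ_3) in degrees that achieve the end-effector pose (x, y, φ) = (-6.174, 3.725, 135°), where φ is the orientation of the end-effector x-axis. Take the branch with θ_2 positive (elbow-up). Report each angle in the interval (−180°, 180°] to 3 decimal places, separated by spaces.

wrist centre = target − a_3·(cos φ, sin φ) = (-3.3456, 0.8966)
cos θ_2 = (11.9967−4²−2²)/(2·4·2) = -0.5002; θ_2 = 120.0136° (elbow-up)
β = atan2(0.8966,-3.3456) = 164.9979°; ψ = atan2(1.7318,2.9996) = 30.0000°
θ_1 = β − ψ = 134.9979°
θ_3 = φ − θ_1 − θ_2 = -120.0116° (wrapped to (-180°,180°])

134.998 120.014 -120.012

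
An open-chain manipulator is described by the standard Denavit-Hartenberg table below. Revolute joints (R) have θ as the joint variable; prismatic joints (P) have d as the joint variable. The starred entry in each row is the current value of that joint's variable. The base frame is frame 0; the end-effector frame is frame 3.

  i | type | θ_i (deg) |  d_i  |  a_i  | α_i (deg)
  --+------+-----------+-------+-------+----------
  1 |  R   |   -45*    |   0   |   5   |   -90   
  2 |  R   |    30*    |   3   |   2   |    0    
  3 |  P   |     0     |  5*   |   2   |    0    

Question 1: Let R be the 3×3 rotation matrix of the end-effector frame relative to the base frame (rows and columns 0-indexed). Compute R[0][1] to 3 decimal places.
-0.354

End-effector y-axis (col 1 of R) = (-0.3536,0.3536,-0.8660)
R[0][1] = -0.3536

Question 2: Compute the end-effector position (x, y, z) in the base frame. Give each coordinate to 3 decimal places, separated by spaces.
11.642 -0.328 -2.000

after link 1: o_1 = (3.5355, -3.5355, 0.0000)
after link 2: o_2 = (6.8816, -2.6390, -1.0000)
after link 3: o_3 = (11.6419, -0.3282, -2.0000)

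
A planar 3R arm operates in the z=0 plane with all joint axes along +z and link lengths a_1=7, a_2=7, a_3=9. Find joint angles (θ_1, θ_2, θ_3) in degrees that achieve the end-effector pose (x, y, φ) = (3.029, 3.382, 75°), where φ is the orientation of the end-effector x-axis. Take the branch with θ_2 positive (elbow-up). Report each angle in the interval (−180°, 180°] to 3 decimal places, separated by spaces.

wrist centre = target − a_3·(cos φ, sin φ) = (0.6996, -5.3113)
cos θ_2 = (28.6997−7²−7²)/(2·7·7) = -0.7071; θ_2 = 135.0031° (elbow-up)
β = atan2(-5.3113,0.6996) = -82.4960°; ψ = atan2(4.9495,2.0500) = 67.5016°
θ_1 = β − ψ = -149.9976°
θ_3 = φ − θ_1 − θ_2 = 89.9944° (wrapped to (-180°,180°])

-149.998 135.003 89.994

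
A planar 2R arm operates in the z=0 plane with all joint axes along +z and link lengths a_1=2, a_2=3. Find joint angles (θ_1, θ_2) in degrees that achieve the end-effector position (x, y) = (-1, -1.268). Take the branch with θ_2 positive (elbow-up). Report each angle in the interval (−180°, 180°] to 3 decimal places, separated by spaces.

120.003 149.999

cos θ_2 = (2.6078−2²−3²)/(2·2·3) = -0.8660; θ_2 = 149.9988° (elbow-up)
β = atan2(-1.2680,-1.0000) = -128.2608°; ψ = atan2(1.5001,-0.5980) = 111.7362°
θ_1 = β − ψ = -239.9971°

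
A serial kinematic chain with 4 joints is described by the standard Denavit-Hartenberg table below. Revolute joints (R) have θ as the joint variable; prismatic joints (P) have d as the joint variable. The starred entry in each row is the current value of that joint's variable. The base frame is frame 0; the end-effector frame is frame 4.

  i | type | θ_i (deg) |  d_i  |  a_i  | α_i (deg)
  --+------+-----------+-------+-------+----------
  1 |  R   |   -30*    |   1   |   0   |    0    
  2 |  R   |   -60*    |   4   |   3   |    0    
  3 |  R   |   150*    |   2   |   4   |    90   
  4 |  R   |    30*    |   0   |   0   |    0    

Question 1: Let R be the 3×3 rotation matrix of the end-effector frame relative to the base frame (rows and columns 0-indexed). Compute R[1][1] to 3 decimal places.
-0.433

End-effector y-axis (col 1 of R) = (-0.2500,-0.4330,0.8660)
R[1][1] = -0.4330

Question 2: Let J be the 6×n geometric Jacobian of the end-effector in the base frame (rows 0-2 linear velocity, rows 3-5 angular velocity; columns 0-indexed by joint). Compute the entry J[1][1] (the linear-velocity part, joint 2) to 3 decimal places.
axis z_1 = (0.0000,0.0000,1.0000); lever o_n−o_1 = (2.0000,0.4641,6.0000)
cross product → J_v[:, 1] = (-0.4641,2.0000,0.0000)
J_ω[:, 1] = z_1
entry J[1][1] = 2.0000

2.000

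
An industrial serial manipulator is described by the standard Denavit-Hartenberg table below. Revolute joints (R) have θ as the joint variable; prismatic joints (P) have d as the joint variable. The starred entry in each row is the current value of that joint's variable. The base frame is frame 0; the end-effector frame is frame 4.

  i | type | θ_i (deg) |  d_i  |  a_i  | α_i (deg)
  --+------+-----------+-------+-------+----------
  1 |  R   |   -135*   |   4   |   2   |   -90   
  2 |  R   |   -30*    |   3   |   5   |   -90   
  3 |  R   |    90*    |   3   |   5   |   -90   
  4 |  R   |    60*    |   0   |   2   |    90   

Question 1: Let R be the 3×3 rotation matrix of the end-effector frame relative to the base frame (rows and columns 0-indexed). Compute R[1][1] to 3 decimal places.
End-effector y-axis (col 1 of R) = (0.6124,0.6124,-0.5000)
R[1][1] = 0.6124

0.612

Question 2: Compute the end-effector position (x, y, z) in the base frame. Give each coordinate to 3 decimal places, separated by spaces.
-7.046 -2.803 5.402

after link 1: o_1 = (-1.4142, -1.4142, 4.0000)
after link 2: o_2 = (-2.3548, -6.5974, 6.5000)
after link 3: o_3 = (-6.9509, -4.1225, 3.9019)
after link 4: o_4 = (-7.0457, -2.8030, 5.4019)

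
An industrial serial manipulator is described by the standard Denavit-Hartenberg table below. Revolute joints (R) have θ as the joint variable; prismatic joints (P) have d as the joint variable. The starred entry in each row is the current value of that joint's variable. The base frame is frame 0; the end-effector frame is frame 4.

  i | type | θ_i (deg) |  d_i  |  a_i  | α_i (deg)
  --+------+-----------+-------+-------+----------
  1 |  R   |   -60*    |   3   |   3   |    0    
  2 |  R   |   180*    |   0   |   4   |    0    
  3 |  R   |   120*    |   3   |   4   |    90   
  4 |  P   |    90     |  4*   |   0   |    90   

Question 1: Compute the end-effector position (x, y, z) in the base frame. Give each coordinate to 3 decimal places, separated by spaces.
-5.964 -0.598 6.000

after link 1: o_1 = (1.5000, -2.5981, 3.0000)
after link 2: o_2 = (-0.5000, 0.8660, 3.0000)
after link 3: o_3 = (-2.5000, -2.5981, 6.0000)
after link 4: o_4 = (-5.9641, -0.5981, 6.0000)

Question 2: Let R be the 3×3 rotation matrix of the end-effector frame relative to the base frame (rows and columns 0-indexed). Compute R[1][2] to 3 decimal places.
-0.866

End-effector z-axis (col 2 of R) = (-0.5000,-0.8660,-0.0000)
R[1][2] = -0.8660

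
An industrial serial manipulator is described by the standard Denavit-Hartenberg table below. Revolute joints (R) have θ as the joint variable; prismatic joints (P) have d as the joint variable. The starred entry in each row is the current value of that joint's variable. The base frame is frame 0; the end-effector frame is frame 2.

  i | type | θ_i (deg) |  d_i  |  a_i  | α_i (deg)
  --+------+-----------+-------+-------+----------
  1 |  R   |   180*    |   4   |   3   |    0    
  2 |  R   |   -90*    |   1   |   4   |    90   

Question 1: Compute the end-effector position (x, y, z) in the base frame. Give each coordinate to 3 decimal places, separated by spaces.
-3.000 4.000 5.000

after link 1: o_1 = (-3.0000, 0.0000, 4.0000)
after link 2: o_2 = (-3.0000, 4.0000, 5.0000)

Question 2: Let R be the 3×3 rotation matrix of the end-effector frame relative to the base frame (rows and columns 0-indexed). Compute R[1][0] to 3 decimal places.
End-effector x-axis (col 0 of R) = (0.0000,1.0000,0.0000)
R[1][0] = 1.0000

1.000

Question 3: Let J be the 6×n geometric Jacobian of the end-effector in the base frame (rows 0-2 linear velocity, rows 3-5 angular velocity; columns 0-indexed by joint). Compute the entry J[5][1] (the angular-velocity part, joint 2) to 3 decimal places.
1.000

axis z_1 = (0.0000,0.0000,1.0000); lever o_n−o_1 = (0.0000,4.0000,1.0000)
cross product → J_v[:, 1] = (-4.0000,0.0000,0.0000)
J_ω[:, 1] = z_1
entry J[5][1] = 1.0000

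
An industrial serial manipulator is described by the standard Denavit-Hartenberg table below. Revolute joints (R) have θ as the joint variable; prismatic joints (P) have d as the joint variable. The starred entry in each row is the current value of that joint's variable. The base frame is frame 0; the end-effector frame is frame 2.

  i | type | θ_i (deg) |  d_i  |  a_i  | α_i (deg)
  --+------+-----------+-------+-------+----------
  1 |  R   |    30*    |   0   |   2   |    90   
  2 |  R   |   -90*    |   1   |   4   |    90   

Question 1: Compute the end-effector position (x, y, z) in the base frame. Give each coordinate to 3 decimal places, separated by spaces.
after link 1: o_1 = (1.7321, 1.0000, 0.0000)
after link 2: o_2 = (2.2321, 0.1340, -4.0000)

2.232 0.134 -4.000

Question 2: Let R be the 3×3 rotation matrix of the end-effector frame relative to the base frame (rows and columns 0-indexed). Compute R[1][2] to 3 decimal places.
-0.500

End-effector z-axis (col 2 of R) = (-0.8660,-0.5000,-0.0000)
R[1][2] = -0.5000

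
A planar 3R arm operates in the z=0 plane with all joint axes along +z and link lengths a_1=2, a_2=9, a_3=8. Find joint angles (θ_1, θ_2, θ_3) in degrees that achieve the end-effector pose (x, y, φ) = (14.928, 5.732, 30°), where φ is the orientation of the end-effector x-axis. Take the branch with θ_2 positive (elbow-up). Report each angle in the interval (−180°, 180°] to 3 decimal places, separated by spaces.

-95.574 120.006 5.568

wrist centre = target − a_3·(cos φ, sin φ) = (7.9998, 1.7320)
cos θ_2 = (66.9966−2²−9²)/(2·2·9) = -0.5001; θ_2 = 120.0063° (elbow-up)
β = atan2(1.7320,7.9998) = 12.2163°; ψ = atan2(7.7937,-2.5009) = 107.7904°
θ_1 = β − ψ = -95.5741°
θ_3 = φ − θ_1 − θ_2 = 5.5678° (wrapped to (-180°,180°])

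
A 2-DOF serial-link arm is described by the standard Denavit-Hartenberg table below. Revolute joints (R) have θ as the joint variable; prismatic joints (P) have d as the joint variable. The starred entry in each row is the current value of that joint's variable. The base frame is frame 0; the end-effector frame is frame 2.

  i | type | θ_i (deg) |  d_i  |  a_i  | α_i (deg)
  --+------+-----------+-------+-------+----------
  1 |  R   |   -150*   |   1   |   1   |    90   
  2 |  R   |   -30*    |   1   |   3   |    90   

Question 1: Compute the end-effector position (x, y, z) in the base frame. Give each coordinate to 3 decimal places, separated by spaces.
-3.616 -0.933 -0.500

after link 1: o_1 = (-0.8660, -0.5000, 1.0000)
after link 2: o_2 = (-3.6160, -0.9330, -0.5000)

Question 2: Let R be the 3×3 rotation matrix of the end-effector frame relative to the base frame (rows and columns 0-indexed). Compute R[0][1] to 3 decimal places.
End-effector y-axis (col 1 of R) = (-0.5000,0.8660,0.0000)
R[0][1] = -0.5000

-0.500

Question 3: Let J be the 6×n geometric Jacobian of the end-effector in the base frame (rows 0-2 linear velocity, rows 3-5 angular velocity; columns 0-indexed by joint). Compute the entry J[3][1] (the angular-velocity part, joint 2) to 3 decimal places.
-0.500

axis z_1 = (-0.5000,0.8660,0.0000); lever o_n−o_1 = (-2.7500,-0.4330,-1.5000)
cross product → J_v[:, 1] = (-1.2990,-0.7500,2.5981)
J_ω[:, 1] = z_1
entry J[3][1] = -0.5000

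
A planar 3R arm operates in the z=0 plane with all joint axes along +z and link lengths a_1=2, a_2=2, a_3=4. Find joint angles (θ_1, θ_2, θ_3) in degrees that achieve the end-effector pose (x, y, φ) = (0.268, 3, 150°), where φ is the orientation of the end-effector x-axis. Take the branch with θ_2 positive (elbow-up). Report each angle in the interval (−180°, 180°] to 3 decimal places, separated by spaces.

wrist centre = target − a_3·(cos φ, sin φ) = (3.7321, 1.0000)
cos θ_2 = (14.9286−2²−2²)/(2·2·2) = 0.8661; θ_2 = 29.9946° (elbow-up)
β = atan2(1.0000,3.7321) = 14.9998°; ψ = atan2(0.9998,3.7321) = 14.9973°
θ_1 = β − ψ = 0.0025°
θ_3 = φ − θ_1 − θ_2 = 120.0029° (wrapped to (-180°,180°])

0.003 29.995 120.003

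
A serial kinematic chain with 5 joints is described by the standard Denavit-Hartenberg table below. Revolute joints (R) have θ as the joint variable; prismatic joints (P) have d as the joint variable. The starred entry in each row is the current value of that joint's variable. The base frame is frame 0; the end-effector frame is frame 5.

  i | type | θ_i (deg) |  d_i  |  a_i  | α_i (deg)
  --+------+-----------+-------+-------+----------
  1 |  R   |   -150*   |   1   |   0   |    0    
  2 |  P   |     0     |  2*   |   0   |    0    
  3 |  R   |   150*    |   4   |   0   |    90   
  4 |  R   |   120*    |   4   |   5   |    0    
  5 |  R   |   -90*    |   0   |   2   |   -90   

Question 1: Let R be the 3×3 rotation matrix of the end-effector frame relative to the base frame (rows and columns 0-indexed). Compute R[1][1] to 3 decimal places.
1.000

End-effector y-axis (col 1 of R) = (-0.0000,1.0000,-0.0000)
R[1][1] = 1.0000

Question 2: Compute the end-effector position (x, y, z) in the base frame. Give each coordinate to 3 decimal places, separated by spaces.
after link 1: o_1 = (0.0000, 0.0000, 1.0000)
after link 2: o_2 = (0.0000, 0.0000, 3.0000)
after link 3: o_3 = (0.0000, 0.0000, 7.0000)
after link 4: o_4 = (-2.5000, -4.0000, 11.3301)
after link 5: o_5 = (-0.7679, -4.0000, 12.3301)

-0.768 -4.000 12.330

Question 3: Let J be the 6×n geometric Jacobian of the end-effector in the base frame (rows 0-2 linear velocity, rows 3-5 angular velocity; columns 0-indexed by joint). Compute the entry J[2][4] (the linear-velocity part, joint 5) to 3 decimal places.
axis z_4 = (0.0000,-1.0000,0.0000); lever o_n−o_4 = (1.7321,0.0000,1.0000)
cross product → J_v[:, 4] = (-1.0000,0.0000,1.7321)
J_ω[:, 4] = z_4
entry J[2][4] = 1.7321

1.732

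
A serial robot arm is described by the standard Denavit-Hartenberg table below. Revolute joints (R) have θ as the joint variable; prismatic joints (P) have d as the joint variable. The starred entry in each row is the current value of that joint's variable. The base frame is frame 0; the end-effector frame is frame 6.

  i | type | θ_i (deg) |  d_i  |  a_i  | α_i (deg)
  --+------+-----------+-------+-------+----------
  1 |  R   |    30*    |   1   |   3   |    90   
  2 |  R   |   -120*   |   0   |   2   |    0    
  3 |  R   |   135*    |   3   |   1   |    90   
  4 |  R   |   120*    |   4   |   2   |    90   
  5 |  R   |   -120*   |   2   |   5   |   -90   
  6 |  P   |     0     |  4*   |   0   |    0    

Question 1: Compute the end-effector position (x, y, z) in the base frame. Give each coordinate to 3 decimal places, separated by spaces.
after link 1: o_1 = (2.5981, 1.5000, 1.0000)
after link 2: o_2 = (1.7321, 1.0000, -0.7321)
after link 3: o_3 = (4.0686, -1.1151, -0.4732)
after link 4: o_4 = (4.9947, -2.5804, -4.5958)
after link 5: o_5 = (5.9361, -0.6916, 0.3586)
after link 6: o_6 = (5.5389, -4.3850, 1.8422)

5.539 -4.385 1.842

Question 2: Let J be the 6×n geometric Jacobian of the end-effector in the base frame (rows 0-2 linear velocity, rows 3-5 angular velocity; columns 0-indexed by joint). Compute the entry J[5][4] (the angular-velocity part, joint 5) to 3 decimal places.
axis z_4 = (0.9744,-0.0148,0.2241); lever o_n−o_4 = (0.5443,-1.8046,6.4380)
cross product → J_v[:, 4] = (0.3095,-6.1514,-1.7504)
J_ω[:, 4] = z_4
entry J[5][4] = 0.2241

0.224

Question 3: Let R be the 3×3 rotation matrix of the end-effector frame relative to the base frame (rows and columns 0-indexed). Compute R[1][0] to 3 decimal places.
End-effector x-axis (col 0 of R) = (-0.2015,0.3837,0.9012)
R[1][0] = 0.3837

0.384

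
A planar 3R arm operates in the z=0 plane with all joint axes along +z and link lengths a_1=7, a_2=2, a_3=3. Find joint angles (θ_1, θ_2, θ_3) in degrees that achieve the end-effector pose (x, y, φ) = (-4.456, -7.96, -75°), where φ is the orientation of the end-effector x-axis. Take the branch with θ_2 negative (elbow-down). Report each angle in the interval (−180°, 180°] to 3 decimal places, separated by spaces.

wrist centre = target − a_3·(cos φ, sin φ) = (-5.2325, -5.0622)
cos θ_2 = (53.0047−7²−2²)/(2·7·2) = 0.0002; θ_2 = -89.9904° (elbow-down)
β = atan2(-5.0622,-5.2325) = -135.9474°; ψ = atan2(-2.0000,7.0003) = -15.9447°
θ_1 = β − ψ = -120.0027°
θ_3 = φ − θ_1 − θ_2 = 134.9931° (wrapped to (-180°,180°])

-120.003 -89.990 134.993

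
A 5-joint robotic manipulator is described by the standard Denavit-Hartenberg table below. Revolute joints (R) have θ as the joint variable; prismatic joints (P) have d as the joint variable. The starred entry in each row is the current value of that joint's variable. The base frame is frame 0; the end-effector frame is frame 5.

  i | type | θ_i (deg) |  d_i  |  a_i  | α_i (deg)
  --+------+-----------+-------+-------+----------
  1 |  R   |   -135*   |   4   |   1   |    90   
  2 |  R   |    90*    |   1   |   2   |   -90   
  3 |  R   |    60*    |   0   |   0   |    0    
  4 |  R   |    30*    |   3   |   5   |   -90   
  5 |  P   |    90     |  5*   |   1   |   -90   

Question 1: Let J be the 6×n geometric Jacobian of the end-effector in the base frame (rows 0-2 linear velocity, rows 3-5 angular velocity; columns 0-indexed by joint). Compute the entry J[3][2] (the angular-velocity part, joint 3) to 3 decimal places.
axis z_2 = (0.7071,0.7071,0.0000); lever o_n−o_2 = (4.9497,-2.1213,-5.0000)
cross product → J_v[:, 2] = (-3.5355,3.5355,-5.0000)
J_ω[:, 2] = z_2
entry J[3][2] = 0.7071

0.707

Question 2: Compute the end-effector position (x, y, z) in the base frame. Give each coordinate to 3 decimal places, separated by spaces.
3.536 -2.121 1.000

after link 1: o_1 = (-0.7071, -0.7071, 4.0000)
after link 2: o_2 = (-1.4142, -0.0000, 6.0000)
after link 3: o_3 = (-1.4142, -0.0000, 6.0000)
after link 4: o_4 = (4.2426, -1.4142, 6.0000)
after link 5: o_5 = (3.5355, -2.1213, 1.0000)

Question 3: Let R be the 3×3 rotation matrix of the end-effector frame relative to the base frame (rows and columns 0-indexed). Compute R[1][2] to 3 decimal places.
0.707

End-effector z-axis (col 2 of R) = (-0.7071,0.7071,-0.0000)
R[1][2] = 0.7071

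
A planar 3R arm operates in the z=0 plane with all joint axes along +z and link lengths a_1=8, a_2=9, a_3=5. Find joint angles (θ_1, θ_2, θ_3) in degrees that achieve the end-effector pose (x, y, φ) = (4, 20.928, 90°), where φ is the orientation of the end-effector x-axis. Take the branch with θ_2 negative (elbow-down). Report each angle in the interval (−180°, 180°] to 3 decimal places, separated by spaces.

91.809 -30.005 28.197

wrist centre = target − a_3·(cos φ, sin φ) = (4.0000, 15.9280)
cos θ_2 = (269.7012−8²−9²)/(2·8·9) = 0.8660; θ_2 = -30.0052° (elbow-down)
β = atan2(15.9280,4.0000) = 75.9028°; ψ = atan2(-4.5007,15.7938) = -15.9057°
θ_1 = β − ψ = 91.8086°
θ_3 = φ − θ_1 − θ_2 = 28.1966° (wrapped to (-180°,180°])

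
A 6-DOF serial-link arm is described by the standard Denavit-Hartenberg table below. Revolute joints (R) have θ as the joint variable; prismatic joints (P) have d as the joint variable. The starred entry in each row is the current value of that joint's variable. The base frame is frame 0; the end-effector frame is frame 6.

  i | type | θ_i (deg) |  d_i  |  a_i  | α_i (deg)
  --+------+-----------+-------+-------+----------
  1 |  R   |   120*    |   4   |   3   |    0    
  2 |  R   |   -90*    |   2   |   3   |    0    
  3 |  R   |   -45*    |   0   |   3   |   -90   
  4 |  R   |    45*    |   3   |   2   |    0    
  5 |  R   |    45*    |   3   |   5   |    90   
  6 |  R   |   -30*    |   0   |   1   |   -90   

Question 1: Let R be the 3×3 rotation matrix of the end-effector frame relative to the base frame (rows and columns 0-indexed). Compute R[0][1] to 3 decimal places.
End-effector y-axis (col 1 of R) = (-0.9659,0.2588,-0.0000)
R[0][1] = -0.9659

-0.966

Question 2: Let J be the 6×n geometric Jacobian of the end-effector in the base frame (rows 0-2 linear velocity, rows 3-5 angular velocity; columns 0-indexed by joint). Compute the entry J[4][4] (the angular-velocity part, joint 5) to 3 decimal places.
0.966

axis z_4 = (0.2588,0.9659,0.0000); lever o_n−o_4 = (0.6470,2.4148,-5.8660)
cross product → J_v[:, 4] = (-5.6661,1.5182,-0.0000)
J_ω[:, 4] = z_4
entry J[4][4] = 0.9659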